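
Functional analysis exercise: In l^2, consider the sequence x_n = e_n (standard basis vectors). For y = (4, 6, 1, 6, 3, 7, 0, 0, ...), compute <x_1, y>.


x_1 = e_1 is the standard basis vector with 1 in position 1.
<x_1, y> = y_1 = 4
As n -> infinity, <x_n, y> -> 0, confirming weak convergence of (x_n) to 0.

4


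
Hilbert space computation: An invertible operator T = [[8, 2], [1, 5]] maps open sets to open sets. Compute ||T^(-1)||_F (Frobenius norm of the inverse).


det(T) = 8*5 - 2*1 = 38
T^(-1) = (1/38) * [[5, -2], [-1, 8]] = [[0.1316, -0.0526], [-0.0263, 0.2105]]
||T^(-1)||_F^2 = 0.1316^2 + (-0.0526)^2 + (-0.0263)^2 + 0.2105^2 = 0.0651
||T^(-1)||_F = sqrt(0.0651) = 0.2551

0.2551


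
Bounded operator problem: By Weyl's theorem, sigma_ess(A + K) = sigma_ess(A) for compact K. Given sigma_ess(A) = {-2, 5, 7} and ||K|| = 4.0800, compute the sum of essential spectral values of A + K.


By Weyl's theorem, the essential spectrum is invariant under compact perturbations.
sigma_ess(A + K) = sigma_ess(A) = {-2, 5, 7}
Sum = -2 + 5 + 7 = 10

10


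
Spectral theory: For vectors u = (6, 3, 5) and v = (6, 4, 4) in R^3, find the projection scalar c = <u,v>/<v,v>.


Computing <u,v> = 6*6 + 3*4 + 5*4 = 68
Computing <v,v> = 6^2 + 4^2 + 4^2 = 68
Projection coefficient = 68/68 = 1.0000

1.0000


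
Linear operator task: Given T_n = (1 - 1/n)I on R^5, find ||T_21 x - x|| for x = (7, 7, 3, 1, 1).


T_21 x - x = (1 - 1/21)x - x = -x/21
||x|| = sqrt(109) = 10.4403
||T_21 x - x|| = ||x||/21 = 10.4403/21 = 0.4972

0.4972


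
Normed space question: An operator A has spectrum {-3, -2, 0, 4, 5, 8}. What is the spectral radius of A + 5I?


Spectrum of A + 5I = {2, 3, 5, 9, 10, 13}
Spectral radius = max |lambda| over the shifted spectrum
= max(2, 3, 5, 9, 10, 13) = 13

13


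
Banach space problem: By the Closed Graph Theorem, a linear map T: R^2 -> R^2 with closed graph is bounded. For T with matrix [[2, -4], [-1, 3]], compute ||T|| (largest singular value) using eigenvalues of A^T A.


A^T A = [[5, -11], [-11, 25]]
trace(A^T A) = 30, det(A^T A) = 4
discriminant = 30^2 - 4*4 = 884
Largest eigenvalue of A^T A = (trace + sqrt(disc))/2 = 29.8661
||T|| = sqrt(29.8661) = 5.4650

5.4650


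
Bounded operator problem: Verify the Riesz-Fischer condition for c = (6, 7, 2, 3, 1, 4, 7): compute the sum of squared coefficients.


sum |c_n|^2 = 6^2 + 7^2 + 2^2 + 3^2 + 1^2 + 4^2 + 7^2
= 36 + 49 + 4 + 9 + 1 + 16 + 49
= 164

164


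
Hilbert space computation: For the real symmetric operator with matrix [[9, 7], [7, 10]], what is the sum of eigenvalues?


For a self-adjoint (symmetric) matrix, the eigenvalues are real.
The sum of eigenvalues equals the trace of the matrix.
trace = 9 + 10 = 19

19


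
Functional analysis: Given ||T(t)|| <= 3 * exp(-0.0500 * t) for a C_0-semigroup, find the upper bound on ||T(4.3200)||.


||T(4.3200)|| <= 3 * exp(-0.0500 * 4.3200)
= 3 * exp(-0.2160)
= 3 * 0.8057
= 2.4172

2.4172


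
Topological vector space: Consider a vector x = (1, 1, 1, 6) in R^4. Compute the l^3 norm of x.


The l^3 norm = (sum |x_i|^3)^(1/3)
Sum of 3th powers = 1 + 1 + 1 + 216 = 219
||x||_3 = (219)^(1/3) = 6.0277

6.0277


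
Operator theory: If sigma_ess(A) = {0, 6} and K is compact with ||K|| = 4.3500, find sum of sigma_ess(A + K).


By Weyl's theorem, the essential spectrum is invariant under compact perturbations.
sigma_ess(A + K) = sigma_ess(A) = {0, 6}
Sum = 0 + 6 = 6

6


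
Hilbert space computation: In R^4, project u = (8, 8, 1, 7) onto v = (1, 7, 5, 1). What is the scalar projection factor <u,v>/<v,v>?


Computing <u,v> = 8*1 + 8*7 + 1*5 + 7*1 = 76
Computing <v,v> = 1^2 + 7^2 + 5^2 + 1^2 = 76
Projection coefficient = 76/76 = 1.0000

1.0000


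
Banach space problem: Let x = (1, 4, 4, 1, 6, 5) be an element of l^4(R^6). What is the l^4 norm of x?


The l^4 norm = (sum |x_i|^4)^(1/4)
Sum of 4th powers = 1 + 256 + 256 + 1 + 1296 + 625 = 2435
||x||_4 = (2435)^(1/4) = 7.0247

7.0247


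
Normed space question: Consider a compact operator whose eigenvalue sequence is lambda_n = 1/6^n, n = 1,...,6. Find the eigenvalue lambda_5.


The eigenvalue formula gives lambda_5 = 1/6^5
= 1/7776
= 1.2860e-04

1.2860e-04


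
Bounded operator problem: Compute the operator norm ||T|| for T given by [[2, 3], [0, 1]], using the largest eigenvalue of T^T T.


A^T A = [[4, 6], [6, 10]]
trace(A^T A) = 14, det(A^T A) = 4
discriminant = 14^2 - 4*4 = 180
Largest eigenvalue of A^T A = (trace + sqrt(disc))/2 = 13.7082
||T|| = sqrt(13.7082) = 3.7025

3.7025


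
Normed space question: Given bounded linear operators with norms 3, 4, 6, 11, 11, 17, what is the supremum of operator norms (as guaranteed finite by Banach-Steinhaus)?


By the Uniform Boundedness Principle, the supremum of norms is finite.
sup_k ||T_k|| = max(3, 4, 6, 11, 11, 17) = 17

17


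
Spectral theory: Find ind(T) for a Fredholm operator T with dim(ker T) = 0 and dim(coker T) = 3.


The Fredholm index is defined as ind(T) = dim(ker T) - dim(coker T)
= 0 - 3
= -3

-3


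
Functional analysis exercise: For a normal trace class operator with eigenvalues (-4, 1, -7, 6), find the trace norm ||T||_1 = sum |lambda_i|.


For a normal operator, singular values equal |eigenvalues|.
Trace norm = sum |lambda_i| = 4 + 1 + 7 + 6
= 18

18


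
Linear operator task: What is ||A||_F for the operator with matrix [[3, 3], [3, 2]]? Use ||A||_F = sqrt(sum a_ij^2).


||A||_F^2 = sum a_ij^2
= 3^2 + 3^2 + 3^2 + 2^2
= 9 + 9 + 9 + 4 = 31
||A||_F = sqrt(31) = 5.5678

5.5678


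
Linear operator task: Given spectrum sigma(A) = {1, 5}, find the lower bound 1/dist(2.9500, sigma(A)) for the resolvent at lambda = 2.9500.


dist(2.9500, {1, 5}) = min(|2.9500 - 1|, |2.9500 - 5|)
= min(1.9500, 2.0500) = 1.9500
Resolvent bound = 1/1.9500 = 0.5128

0.5128


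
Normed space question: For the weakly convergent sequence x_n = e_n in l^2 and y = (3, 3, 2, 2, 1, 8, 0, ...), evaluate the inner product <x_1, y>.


x_1 = e_1 is the standard basis vector with 1 in position 1.
<x_1, y> = y_1 = 3
As n -> infinity, <x_n, y> -> 0, confirming weak convergence of (x_n) to 0.

3


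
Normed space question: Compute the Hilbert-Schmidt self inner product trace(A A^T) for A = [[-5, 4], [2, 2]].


trace(A * A^T) = sum of squares of all entries
= (-5)^2 + 4^2 + 2^2 + 2^2
= 25 + 16 + 4 + 4
= 49

49


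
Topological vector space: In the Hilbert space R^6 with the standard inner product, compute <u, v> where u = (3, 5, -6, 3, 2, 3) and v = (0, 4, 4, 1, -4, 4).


Computing the standard inner product <u, v> = sum u_i * v_i
= 3*0 + 5*4 + -6*4 + 3*1 + 2*-4 + 3*4
= 0 + 20 + -24 + 3 + -8 + 12
= 3

3


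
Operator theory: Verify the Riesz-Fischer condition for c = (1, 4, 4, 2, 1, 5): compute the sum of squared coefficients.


sum |c_n|^2 = 1^2 + 4^2 + 4^2 + 2^2 + 1^2 + 5^2
= 1 + 16 + 16 + 4 + 1 + 25
= 63

63


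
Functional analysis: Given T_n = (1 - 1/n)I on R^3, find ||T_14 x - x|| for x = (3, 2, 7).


T_14 x - x = (1 - 1/14)x - x = -x/14
||x|| = sqrt(62) = 7.8740
||T_14 x - x|| = ||x||/14 = 7.8740/14 = 0.5624

0.5624


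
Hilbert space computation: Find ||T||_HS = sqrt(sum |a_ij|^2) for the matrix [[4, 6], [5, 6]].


The Hilbert-Schmidt norm is sqrt(sum of squares of all entries).
Sum of squares = 4^2 + 6^2 + 5^2 + 6^2
= 16 + 36 + 25 + 36 = 113
||T||_HS = sqrt(113) = 10.6301

10.6301


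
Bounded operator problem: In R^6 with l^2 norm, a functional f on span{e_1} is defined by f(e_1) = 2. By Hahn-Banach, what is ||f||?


The norm of f is given by ||f|| = sup_{||x||=1} |f(x)|.
On span{e_1}, ||e_1|| = 1, so ||f|| = |f(e_1)| / ||e_1||
= |2| / 1 = 2.0000

2.0000


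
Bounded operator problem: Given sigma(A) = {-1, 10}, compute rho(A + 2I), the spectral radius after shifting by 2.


Spectrum of A + 2I = {1, 12}
Spectral radius = max |lambda| over the shifted spectrum
= max(1, 12) = 12

12


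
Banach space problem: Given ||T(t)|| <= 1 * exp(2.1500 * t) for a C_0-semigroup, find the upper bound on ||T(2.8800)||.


||T(2.8800)|| <= 1 * exp(2.1500 * 2.8800)
= 1 * exp(6.1920)
= 1 * 488.8228
= 488.8228

488.8228


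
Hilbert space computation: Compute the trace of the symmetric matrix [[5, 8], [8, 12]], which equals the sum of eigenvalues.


For a self-adjoint (symmetric) matrix, the eigenvalues are real.
The sum of eigenvalues equals the trace of the matrix.
trace = 5 + 12 = 17

17


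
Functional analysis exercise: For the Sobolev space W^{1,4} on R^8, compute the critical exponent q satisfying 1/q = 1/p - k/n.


Using the Sobolev embedding formula: 1/q = 1/p - k/n
1/q = 1/4 - 1/8 = 1/8
q = 1/(1/8) = 8

8.0000


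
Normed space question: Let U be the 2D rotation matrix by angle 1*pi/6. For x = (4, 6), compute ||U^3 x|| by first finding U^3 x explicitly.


U is a rotation by theta = 1*pi/6
U^3 = rotation by 3*theta = 3*pi/6
cos(3*pi/6) = 0.0000, sin(3*pi/6) = 1.0000
U^3 x = (0.0000 * 4 - 1.0000 * 6, 1.0000 * 4 + 0.0000 * 6)
= (-6.0000, 4.0000)
||U^3 x|| = sqrt((-6.0000)^2 + 4.0000^2) = sqrt(52.0000) = 7.2111

7.2111


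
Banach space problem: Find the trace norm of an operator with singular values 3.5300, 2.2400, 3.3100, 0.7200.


The nuclear norm is the sum of all singular values.
||T||_1 = 3.5300 + 2.2400 + 3.3100 + 0.7200
= 9.8000

9.8000


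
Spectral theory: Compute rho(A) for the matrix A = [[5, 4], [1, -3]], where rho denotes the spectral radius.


For a 2x2 matrix, eigenvalues satisfy lambda^2 - (trace)*lambda + det = 0
trace = 5 + -3 = 2
det = 5*-3 - 4*1 = -19
discriminant = 2^2 - 4*(-19) = 80
spectral radius = max |eigenvalue| = 5.4721

5.4721


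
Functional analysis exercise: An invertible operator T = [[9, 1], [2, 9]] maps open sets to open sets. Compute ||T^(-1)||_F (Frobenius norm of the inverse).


det(T) = 9*9 - 1*2 = 79
T^(-1) = (1/79) * [[9, -1], [-2, 9]] = [[0.1139, -0.0127], [-0.0253, 0.1139]]
||T^(-1)||_F^2 = 0.1139^2 + (-0.0127)^2 + (-0.0253)^2 + 0.1139^2 = 0.0268
||T^(-1)||_F = sqrt(0.0268) = 0.1636

0.1636


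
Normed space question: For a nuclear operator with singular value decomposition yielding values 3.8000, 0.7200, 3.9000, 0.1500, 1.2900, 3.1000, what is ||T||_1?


The nuclear norm is the sum of all singular values.
||T||_1 = 3.8000 + 0.7200 + 3.9000 + 0.1500 + 1.2900 + 3.1000
= 12.9600

12.9600


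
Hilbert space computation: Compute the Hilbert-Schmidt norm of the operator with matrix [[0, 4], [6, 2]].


The Hilbert-Schmidt norm is sqrt(sum of squares of all entries).
Sum of squares = 0^2 + 4^2 + 6^2 + 2^2
= 0 + 16 + 36 + 4 = 56
||T||_HS = sqrt(56) = 7.4833

7.4833


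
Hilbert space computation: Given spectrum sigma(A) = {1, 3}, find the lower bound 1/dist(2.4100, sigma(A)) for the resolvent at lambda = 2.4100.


dist(2.4100, {1, 3}) = min(|2.4100 - 1|, |2.4100 - 3|)
= min(1.4100, 0.5900) = 0.5900
Resolvent bound = 1/0.5900 = 1.6949

1.6949


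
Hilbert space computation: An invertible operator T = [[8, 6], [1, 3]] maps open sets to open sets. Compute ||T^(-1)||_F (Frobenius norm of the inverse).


det(T) = 8*3 - 6*1 = 18
T^(-1) = (1/18) * [[3, -6], [-1, 8]] = [[0.1667, -0.3333], [-0.0556, 0.4444]]
||T^(-1)||_F^2 = 0.1667^2 + (-0.3333)^2 + (-0.0556)^2 + 0.4444^2 = 0.3395
||T^(-1)||_F = sqrt(0.3395) = 0.5827

0.5827


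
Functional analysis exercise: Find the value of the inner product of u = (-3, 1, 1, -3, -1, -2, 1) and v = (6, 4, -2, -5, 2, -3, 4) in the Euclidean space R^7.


Computing the standard inner product <u, v> = sum u_i * v_i
= -3*6 + 1*4 + 1*-2 + -3*-5 + -1*2 + -2*-3 + 1*4
= -18 + 4 + -2 + 15 + -2 + 6 + 4
= 7

7


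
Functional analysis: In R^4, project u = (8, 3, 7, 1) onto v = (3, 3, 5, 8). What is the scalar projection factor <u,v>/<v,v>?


Computing <u,v> = 8*3 + 3*3 + 7*5 + 1*8 = 76
Computing <v,v> = 3^2 + 3^2 + 5^2 + 8^2 = 107
Projection coefficient = 76/107 = 0.7103

0.7103


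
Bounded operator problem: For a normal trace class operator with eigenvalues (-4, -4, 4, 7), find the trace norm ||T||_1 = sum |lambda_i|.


For a normal operator, singular values equal |eigenvalues|.
Trace norm = sum |lambda_i| = 4 + 4 + 4 + 7
= 19

19


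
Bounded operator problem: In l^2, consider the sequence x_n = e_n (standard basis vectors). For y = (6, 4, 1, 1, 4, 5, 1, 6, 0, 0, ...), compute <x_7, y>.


x_7 = e_7 is the standard basis vector with 1 in position 7.
<x_7, y> = y_7 = 1
As n -> infinity, <x_n, y> -> 0, confirming weak convergence of (x_n) to 0.

1


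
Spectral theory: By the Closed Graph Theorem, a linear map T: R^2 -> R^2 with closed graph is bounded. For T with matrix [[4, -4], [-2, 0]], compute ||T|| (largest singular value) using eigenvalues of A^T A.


A^T A = [[20, -16], [-16, 16]]
trace(A^T A) = 36, det(A^T A) = 64
discriminant = 36^2 - 4*64 = 1040
Largest eigenvalue of A^T A = (trace + sqrt(disc))/2 = 34.1245
||T|| = sqrt(34.1245) = 5.8416

5.8416


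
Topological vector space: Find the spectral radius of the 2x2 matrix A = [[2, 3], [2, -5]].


For a 2x2 matrix, eigenvalues satisfy lambda^2 - (trace)*lambda + det = 0
trace = 2 + -5 = -3
det = 2*-5 - 3*2 = -16
discriminant = (-3)^2 - 4*(-16) = 73
spectral radius = max |eigenvalue| = 5.7720

5.7720


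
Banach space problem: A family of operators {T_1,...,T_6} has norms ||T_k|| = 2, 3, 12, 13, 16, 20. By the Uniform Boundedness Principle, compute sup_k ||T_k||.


By the Uniform Boundedness Principle, the supremum of norms is finite.
sup_k ||T_k|| = max(2, 3, 12, 13, 16, 20) = 20

20


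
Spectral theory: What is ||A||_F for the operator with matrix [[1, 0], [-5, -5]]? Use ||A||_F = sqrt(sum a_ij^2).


||A||_F^2 = sum a_ij^2
= 1^2 + 0^2 + (-5)^2 + (-5)^2
= 1 + 0 + 25 + 25 = 51
||A||_F = sqrt(51) = 7.1414

7.1414


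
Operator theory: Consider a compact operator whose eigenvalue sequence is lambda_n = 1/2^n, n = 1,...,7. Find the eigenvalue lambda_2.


The eigenvalue formula gives lambda_2 = 1/2^2
= 1/4
= 0.2500

0.2500


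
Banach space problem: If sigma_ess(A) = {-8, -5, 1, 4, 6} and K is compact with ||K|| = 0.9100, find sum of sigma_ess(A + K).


By Weyl's theorem, the essential spectrum is invariant under compact perturbations.
sigma_ess(A + K) = sigma_ess(A) = {-8, -5, 1, 4, 6}
Sum = -8 + -5 + 1 + 4 + 6 = -2

-2


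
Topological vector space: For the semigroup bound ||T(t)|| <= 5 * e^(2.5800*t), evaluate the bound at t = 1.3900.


||T(1.3900)|| <= 5 * exp(2.5800 * 1.3900)
= 5 * exp(3.5862)
= 5 * 36.0966
= 180.4832

180.4832


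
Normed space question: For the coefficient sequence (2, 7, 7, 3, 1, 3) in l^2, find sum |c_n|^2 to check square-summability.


sum |c_n|^2 = 2^2 + 7^2 + 7^2 + 3^2 + 1^2 + 3^2
= 4 + 49 + 49 + 9 + 1 + 9
= 121

121


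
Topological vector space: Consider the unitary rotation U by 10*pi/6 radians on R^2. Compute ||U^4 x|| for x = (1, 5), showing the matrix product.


U is a rotation by theta = 10*pi/6
U^4 = rotation by 4*theta = 40*pi/6 = 4*pi/6 (mod 2*pi)
cos(4*pi/6) = -0.5000, sin(4*pi/6) = 0.8660
U^4 x = (-0.5000 * 1 - 0.8660 * 5, 0.8660 * 1 + -0.5000 * 5)
= (-4.8301, -1.6340)
||U^4 x|| = sqrt((-4.8301)^2 + (-1.6340)^2) = sqrt(26.0000) = 5.0990

5.0990


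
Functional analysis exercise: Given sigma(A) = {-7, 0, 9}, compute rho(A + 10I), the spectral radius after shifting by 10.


Spectrum of A + 10I = {3, 10, 19}
Spectral radius = max |lambda| over the shifted spectrum
= max(3, 10, 19) = 19

19


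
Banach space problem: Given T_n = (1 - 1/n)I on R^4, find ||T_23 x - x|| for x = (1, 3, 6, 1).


T_23 x - x = (1 - 1/23)x - x = -x/23
||x|| = sqrt(47) = 6.8557
||T_23 x - x|| = ||x||/23 = 6.8557/23 = 0.2981

0.2981


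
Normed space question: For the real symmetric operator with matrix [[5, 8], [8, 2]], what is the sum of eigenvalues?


For a self-adjoint (symmetric) matrix, the eigenvalues are real.
The sum of eigenvalues equals the trace of the matrix.
trace = 5 + 2 = 7

7


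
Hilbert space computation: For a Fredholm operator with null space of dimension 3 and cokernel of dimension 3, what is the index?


The Fredholm index is defined as ind(T) = dim(ker T) - dim(coker T)
= 3 - 3
= 0

0


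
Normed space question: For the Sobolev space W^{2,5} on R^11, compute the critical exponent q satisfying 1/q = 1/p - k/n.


Using the Sobolev embedding formula: 1/q = 1/p - k/n
1/q = 1/5 - 2/11 = 1/55
q = 1/(1/55) = 55

55.0000


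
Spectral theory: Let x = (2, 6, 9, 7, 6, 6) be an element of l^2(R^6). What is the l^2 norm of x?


The l^2 norm = (sum |x_i|^2)^(1/2)
Sum of 2th powers = 4 + 36 + 81 + 49 + 36 + 36 = 242
||x||_2 = (242)^(1/2) = 15.5563

15.5563


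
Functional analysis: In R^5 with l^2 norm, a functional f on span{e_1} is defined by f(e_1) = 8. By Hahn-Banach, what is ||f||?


The norm of f is given by ||f|| = sup_{||x||=1} |f(x)|.
On span{e_1}, ||e_1|| = 1, so ||f|| = |f(e_1)| / ||e_1||
= |8| / 1 = 8.0000

8.0000


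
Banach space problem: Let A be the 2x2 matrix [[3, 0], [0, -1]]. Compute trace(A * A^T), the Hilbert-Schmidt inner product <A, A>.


trace(A * A^T) = sum of squares of all entries
= 3^2 + 0^2 + 0^2 + (-1)^2
= 9 + 0 + 0 + 1
= 10

10


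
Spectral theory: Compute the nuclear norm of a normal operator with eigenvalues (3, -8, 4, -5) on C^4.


For a normal operator, singular values equal |eigenvalues|.
Trace norm = sum |lambda_i| = 3 + 8 + 4 + 5
= 20

20


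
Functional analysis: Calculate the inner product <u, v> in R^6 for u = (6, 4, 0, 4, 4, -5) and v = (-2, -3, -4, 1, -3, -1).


Computing the standard inner product <u, v> = sum u_i * v_i
= 6*-2 + 4*-3 + 0*-4 + 4*1 + 4*-3 + -5*-1
= -12 + -12 + 0 + 4 + -12 + 5
= -27

-27


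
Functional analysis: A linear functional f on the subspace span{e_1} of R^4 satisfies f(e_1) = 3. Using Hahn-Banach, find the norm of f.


The norm of f is given by ||f|| = sup_{||x||=1} |f(x)|.
On span{e_1}, ||e_1|| = 1, so ||f|| = |f(e_1)| / ||e_1||
= |3| / 1 = 3.0000

3.0000


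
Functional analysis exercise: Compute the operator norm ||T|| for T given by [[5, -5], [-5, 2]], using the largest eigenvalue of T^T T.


A^T A = [[50, -35], [-35, 29]]
trace(A^T A) = 79, det(A^T A) = 225
discriminant = 79^2 - 4*225 = 5341
Largest eigenvalue of A^T A = (trace + sqrt(disc))/2 = 76.0411
||T|| = sqrt(76.0411) = 8.7202

8.7202


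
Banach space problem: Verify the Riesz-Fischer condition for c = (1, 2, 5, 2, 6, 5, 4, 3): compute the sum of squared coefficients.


sum |c_n|^2 = 1^2 + 2^2 + 5^2 + 2^2 + 6^2 + 5^2 + 4^2 + 3^2
= 1 + 4 + 25 + 4 + 36 + 25 + 16 + 9
= 120

120


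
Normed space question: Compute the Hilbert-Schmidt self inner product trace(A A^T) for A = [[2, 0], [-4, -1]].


trace(A * A^T) = sum of squares of all entries
= 2^2 + 0^2 + (-4)^2 + (-1)^2
= 4 + 0 + 16 + 1
= 21

21


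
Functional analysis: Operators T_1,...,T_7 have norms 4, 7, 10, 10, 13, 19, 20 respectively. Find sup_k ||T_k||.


By the Uniform Boundedness Principle, the supremum of norms is finite.
sup_k ||T_k|| = max(4, 7, 10, 10, 13, 19, 20) = 20

20


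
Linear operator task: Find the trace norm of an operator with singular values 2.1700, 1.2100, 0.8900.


The nuclear norm is the sum of all singular values.
||T||_1 = 2.1700 + 1.2100 + 0.8900
= 4.2700

4.2700


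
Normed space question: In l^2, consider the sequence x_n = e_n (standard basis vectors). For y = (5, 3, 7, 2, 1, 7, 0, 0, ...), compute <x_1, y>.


x_1 = e_1 is the standard basis vector with 1 in position 1.
<x_1, y> = y_1 = 5
As n -> infinity, <x_n, y> -> 0, confirming weak convergence of (x_n) to 0.

5


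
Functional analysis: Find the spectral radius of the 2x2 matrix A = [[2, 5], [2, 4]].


For a 2x2 matrix, eigenvalues satisfy lambda^2 - (trace)*lambda + det = 0
trace = 2 + 4 = 6
det = 2*4 - 5*2 = -2
discriminant = 6^2 - 4*(-2) = 44
spectral radius = max |eigenvalue| = 6.3166

6.3166


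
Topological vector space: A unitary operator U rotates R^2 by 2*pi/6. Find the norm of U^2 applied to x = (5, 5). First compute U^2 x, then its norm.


U is a rotation by theta = 2*pi/6
U^2 = rotation by 2*theta = 4*pi/6
cos(4*pi/6) = -0.5000, sin(4*pi/6) = 0.8660
U^2 x = (-0.5000 * 5 - 0.8660 * 5, 0.8660 * 5 + -0.5000 * 5)
= (-6.8301, 1.8301)
||U^2 x|| = sqrt((-6.8301)^2 + 1.8301^2) = sqrt(50.0000) = 7.0711

7.0711


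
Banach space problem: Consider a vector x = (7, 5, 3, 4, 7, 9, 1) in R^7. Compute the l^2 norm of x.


The l^2 norm = (sum |x_i|^2)^(1/2)
Sum of 2th powers = 49 + 25 + 9 + 16 + 49 + 81 + 1 = 230
||x||_2 = (230)^(1/2) = 15.1658

15.1658


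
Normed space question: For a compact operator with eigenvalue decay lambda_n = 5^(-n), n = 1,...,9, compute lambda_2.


The eigenvalue formula gives lambda_2 = 1/5^2
= 1/25
= 0.0400

0.0400


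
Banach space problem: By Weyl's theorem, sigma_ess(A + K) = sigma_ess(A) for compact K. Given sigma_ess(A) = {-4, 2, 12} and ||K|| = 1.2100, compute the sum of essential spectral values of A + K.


By Weyl's theorem, the essential spectrum is invariant under compact perturbations.
sigma_ess(A + K) = sigma_ess(A) = {-4, 2, 12}
Sum = -4 + 2 + 12 = 10

10


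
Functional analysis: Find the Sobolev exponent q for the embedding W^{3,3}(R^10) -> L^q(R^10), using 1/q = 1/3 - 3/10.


Using the Sobolev embedding formula: 1/q = 1/p - k/n
1/q = 1/3 - 3/10 = 1/30
q = 1/(1/30) = 30

30.0000


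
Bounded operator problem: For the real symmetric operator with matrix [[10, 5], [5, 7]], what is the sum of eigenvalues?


For a self-adjoint (symmetric) matrix, the eigenvalues are real.
The sum of eigenvalues equals the trace of the matrix.
trace = 10 + 7 = 17

17


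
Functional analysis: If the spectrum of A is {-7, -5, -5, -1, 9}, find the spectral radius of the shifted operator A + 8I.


Spectrum of A + 8I = {1, 3, 3, 7, 17}
Spectral radius = max |lambda| over the shifted spectrum
= max(1, 3, 3, 7, 17) = 17

17


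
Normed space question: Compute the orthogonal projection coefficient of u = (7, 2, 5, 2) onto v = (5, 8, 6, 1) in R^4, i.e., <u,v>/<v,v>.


Computing <u,v> = 7*5 + 2*8 + 5*6 + 2*1 = 83
Computing <v,v> = 5^2 + 8^2 + 6^2 + 1^2 = 126
Projection coefficient = 83/126 = 0.6587

0.6587


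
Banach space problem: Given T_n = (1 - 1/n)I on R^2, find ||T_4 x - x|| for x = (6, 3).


T_4 x - x = (1 - 1/4)x - x = -x/4
||x|| = sqrt(45) = 6.7082
||T_4 x - x|| = ||x||/4 = 6.7082/4 = 1.6771

1.6771


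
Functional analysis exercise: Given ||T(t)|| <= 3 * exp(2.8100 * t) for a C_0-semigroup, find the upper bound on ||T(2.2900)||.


||T(2.2900)|| <= 3 * exp(2.8100 * 2.2900)
= 3 * exp(6.4349)
= 3 * 623.2203
= 1869.6608

1869.6608


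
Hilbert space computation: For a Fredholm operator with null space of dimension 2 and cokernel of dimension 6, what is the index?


The Fredholm index is defined as ind(T) = dim(ker T) - dim(coker T)
= 2 - 6
= -4

-4


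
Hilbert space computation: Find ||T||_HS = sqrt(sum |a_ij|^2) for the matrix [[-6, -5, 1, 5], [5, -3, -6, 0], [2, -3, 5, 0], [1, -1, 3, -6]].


The Hilbert-Schmidt norm is sqrt(sum of squares of all entries).
Sum of squares = (-6)^2 + (-5)^2 + 1^2 + 5^2 + 5^2 + (-3)^2 + (-6)^2 + 0^2 + 2^2 + (-3)^2 + 5^2 + 0^2 + 1^2 + (-1)^2 + 3^2 + (-6)^2
= 36 + 25 + 1 + 25 + 25 + 9 + 36 + 0 + 4 + 9 + 25 + 0 + 1 + 1 + 9 + 36 = 242
||T||_HS = sqrt(242) = 15.5563

15.5563


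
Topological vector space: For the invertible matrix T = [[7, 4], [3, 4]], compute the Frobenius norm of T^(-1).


det(T) = 7*4 - 4*3 = 16
T^(-1) = (1/16) * [[4, -4], [-3, 7]] = [[0.2500, -0.2500], [-0.1875, 0.4375]]
||T^(-1)||_F^2 = 0.2500^2 + (-0.2500)^2 + (-0.1875)^2 + 0.4375^2 = 0.3516
||T^(-1)||_F = sqrt(0.3516) = 0.5929

0.5929


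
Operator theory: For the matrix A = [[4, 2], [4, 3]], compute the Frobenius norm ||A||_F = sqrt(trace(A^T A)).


||A||_F^2 = sum a_ij^2
= 4^2 + 2^2 + 4^2 + 3^2
= 16 + 4 + 16 + 9 = 45
||A||_F = sqrt(45) = 6.7082

6.7082


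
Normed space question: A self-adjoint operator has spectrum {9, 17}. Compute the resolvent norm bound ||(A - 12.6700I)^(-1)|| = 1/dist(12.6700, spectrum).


dist(12.6700, {9, 17}) = min(|12.6700 - 9|, |12.6700 - 17|)
= min(3.6700, 4.3300) = 3.6700
Resolvent bound = 1/3.6700 = 0.2725

0.2725


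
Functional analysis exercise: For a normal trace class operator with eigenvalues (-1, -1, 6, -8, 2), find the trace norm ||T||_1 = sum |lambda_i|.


For a normal operator, singular values equal |eigenvalues|.
Trace norm = sum |lambda_i| = 1 + 1 + 6 + 8 + 2
= 18

18


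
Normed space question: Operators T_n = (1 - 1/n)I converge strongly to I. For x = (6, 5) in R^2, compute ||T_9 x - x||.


T_9 x - x = (1 - 1/9)x - x = -x/9
||x|| = sqrt(61) = 7.8102
||T_9 x - x|| = ||x||/9 = 7.8102/9 = 0.8678

0.8678


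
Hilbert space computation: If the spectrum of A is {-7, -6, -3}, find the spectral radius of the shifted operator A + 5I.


Spectrum of A + 5I = {-2, -1, 2}
Spectral radius = max |lambda| over the shifted spectrum
= max(2, 1, 2) = 2

2


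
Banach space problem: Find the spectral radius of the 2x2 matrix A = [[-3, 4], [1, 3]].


For a 2x2 matrix, eigenvalues satisfy lambda^2 - (trace)*lambda + det = 0
trace = -3 + 3 = 0
det = -3*3 - 4*1 = -13
discriminant = 0^2 - 4*(-13) = 52
spectral radius = max |eigenvalue| = 3.6056

3.6056


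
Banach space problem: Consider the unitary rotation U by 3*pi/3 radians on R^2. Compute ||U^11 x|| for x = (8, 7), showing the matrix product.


U is a rotation by theta = 3*pi/3
U^11 = rotation by 11*theta = 33*pi/3 = 3*pi/3 (mod 2*pi)
cos(3*pi/3) = -1.0000, sin(3*pi/3) = 0.0000
U^11 x = (-1.0000 * 8 - 0.0000 * 7, 0.0000 * 8 + -1.0000 * 7)
= (-8.0000, -7.0000)
||U^11 x|| = sqrt((-8.0000)^2 + (-7.0000)^2) = sqrt(113.0000) = 10.6301

10.6301


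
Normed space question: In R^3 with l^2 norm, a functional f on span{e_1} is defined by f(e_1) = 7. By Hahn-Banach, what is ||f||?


The norm of f is given by ||f|| = sup_{||x||=1} |f(x)|.
On span{e_1}, ||e_1|| = 1, so ||f|| = |f(e_1)| / ||e_1||
= |7| / 1 = 7.0000

7.0000


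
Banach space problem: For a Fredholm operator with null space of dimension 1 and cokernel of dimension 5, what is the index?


The Fredholm index is defined as ind(T) = dim(ker T) - dim(coker T)
= 1 - 5
= -4

-4


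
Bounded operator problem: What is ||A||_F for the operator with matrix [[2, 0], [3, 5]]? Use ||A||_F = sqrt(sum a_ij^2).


||A||_F^2 = sum a_ij^2
= 2^2 + 0^2 + 3^2 + 5^2
= 4 + 0 + 9 + 25 = 38
||A||_F = sqrt(38) = 6.1644

6.1644


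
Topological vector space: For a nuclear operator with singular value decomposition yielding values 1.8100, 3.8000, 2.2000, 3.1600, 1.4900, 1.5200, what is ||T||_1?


The nuclear norm is the sum of all singular values.
||T||_1 = 1.8100 + 3.8000 + 2.2000 + 3.1600 + 1.4900 + 1.5200
= 13.9800

13.9800


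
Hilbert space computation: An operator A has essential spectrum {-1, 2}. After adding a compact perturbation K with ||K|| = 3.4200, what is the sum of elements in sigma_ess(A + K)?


By Weyl's theorem, the essential spectrum is invariant under compact perturbations.
sigma_ess(A + K) = sigma_ess(A) = {-1, 2}
Sum = -1 + 2 = 1

1


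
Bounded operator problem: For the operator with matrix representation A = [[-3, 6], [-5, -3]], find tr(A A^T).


trace(A * A^T) = sum of squares of all entries
= (-3)^2 + 6^2 + (-5)^2 + (-3)^2
= 9 + 36 + 25 + 9
= 79

79


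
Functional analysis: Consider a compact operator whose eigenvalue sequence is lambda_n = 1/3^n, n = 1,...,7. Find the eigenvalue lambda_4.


The eigenvalue formula gives lambda_4 = 1/3^4
= 1/81
= 0.0123

0.0123


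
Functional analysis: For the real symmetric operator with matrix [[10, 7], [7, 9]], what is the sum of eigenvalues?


For a self-adjoint (symmetric) matrix, the eigenvalues are real.
The sum of eigenvalues equals the trace of the matrix.
trace = 10 + 9 = 19

19


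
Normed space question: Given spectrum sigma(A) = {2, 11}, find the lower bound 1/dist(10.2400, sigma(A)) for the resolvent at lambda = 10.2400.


dist(10.2400, {2, 11}) = min(|10.2400 - 2|, |10.2400 - 11|)
= min(8.2400, 0.7600) = 0.7600
Resolvent bound = 1/0.7600 = 1.3158

1.3158


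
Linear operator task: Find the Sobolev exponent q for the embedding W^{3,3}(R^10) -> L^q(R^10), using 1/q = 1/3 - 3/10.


Using the Sobolev embedding formula: 1/q = 1/p - k/n
1/q = 1/3 - 3/10 = 1/30
q = 1/(1/30) = 30

30.0000


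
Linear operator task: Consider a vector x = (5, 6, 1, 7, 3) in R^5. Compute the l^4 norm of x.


The l^4 norm = (sum |x_i|^4)^(1/4)
Sum of 4th powers = 625 + 1296 + 1 + 2401 + 81 = 4404
||x||_4 = (4404)^(1/4) = 8.1463

8.1463


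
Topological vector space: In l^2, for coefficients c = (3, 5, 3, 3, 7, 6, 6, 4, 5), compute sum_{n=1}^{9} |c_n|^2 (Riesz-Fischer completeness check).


sum |c_n|^2 = 3^2 + 5^2 + 3^2 + 3^2 + 7^2 + 6^2 + 6^2 + 4^2 + 5^2
= 9 + 25 + 9 + 9 + 49 + 36 + 36 + 16 + 25
= 214

214


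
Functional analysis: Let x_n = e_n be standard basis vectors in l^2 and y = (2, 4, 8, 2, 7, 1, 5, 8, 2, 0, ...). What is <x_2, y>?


x_2 = e_2 is the standard basis vector with 1 in position 2.
<x_2, y> = y_2 = 4
As n -> infinity, <x_n, y> -> 0, confirming weak convergence of (x_n) to 0.

4


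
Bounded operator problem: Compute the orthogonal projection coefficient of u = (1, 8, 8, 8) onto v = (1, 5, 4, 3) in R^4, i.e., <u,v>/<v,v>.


Computing <u,v> = 1*1 + 8*5 + 8*4 + 8*3 = 97
Computing <v,v> = 1^2 + 5^2 + 4^2 + 3^2 = 51
Projection coefficient = 97/51 = 1.9020

1.9020


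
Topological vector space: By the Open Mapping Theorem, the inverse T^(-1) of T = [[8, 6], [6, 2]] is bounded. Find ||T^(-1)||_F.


det(T) = 8*2 - 6*6 = -20
T^(-1) = (1/-20) * [[2, -6], [-6, 8]] = [[-0.1000, 0.3000], [0.3000, -0.4000]]
||T^(-1)||_F^2 = (-0.1000)^2 + 0.3000^2 + 0.3000^2 + (-0.4000)^2 = 0.3500
||T^(-1)||_F = sqrt(0.3500) = 0.5916

0.5916


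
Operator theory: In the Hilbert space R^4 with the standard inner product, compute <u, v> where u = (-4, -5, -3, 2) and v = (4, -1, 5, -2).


Computing the standard inner product <u, v> = sum u_i * v_i
= -4*4 + -5*-1 + -3*5 + 2*-2
= -16 + 5 + -15 + -4
= -30

-30


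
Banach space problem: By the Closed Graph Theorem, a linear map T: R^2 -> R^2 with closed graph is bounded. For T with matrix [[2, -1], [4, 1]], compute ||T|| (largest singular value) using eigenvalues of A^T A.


A^T A = [[20, 2], [2, 2]]
trace(A^T A) = 22, det(A^T A) = 36
discriminant = 22^2 - 4*36 = 340
Largest eigenvalue of A^T A = (trace + sqrt(disc))/2 = 20.2195
||T|| = sqrt(20.2195) = 4.4966

4.4966


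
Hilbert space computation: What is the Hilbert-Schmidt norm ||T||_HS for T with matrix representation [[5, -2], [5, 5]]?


The Hilbert-Schmidt norm is sqrt(sum of squares of all entries).
Sum of squares = 5^2 + (-2)^2 + 5^2 + 5^2
= 25 + 4 + 25 + 25 = 79
||T||_HS = sqrt(79) = 8.8882

8.8882


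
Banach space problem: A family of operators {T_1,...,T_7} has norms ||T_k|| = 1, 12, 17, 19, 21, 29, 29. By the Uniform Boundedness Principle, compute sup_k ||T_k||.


By the Uniform Boundedness Principle, the supremum of norms is finite.
sup_k ||T_k|| = max(1, 12, 17, 19, 21, 29, 29) = 29

29


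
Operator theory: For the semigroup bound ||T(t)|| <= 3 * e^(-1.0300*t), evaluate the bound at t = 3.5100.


||T(3.5100)|| <= 3 * exp(-1.0300 * 3.5100)
= 3 * exp(-3.6153)
= 3 * 0.0269
= 0.0807

0.0807


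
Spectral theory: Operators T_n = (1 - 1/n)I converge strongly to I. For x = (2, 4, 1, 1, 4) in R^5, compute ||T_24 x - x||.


T_24 x - x = (1 - 1/24)x - x = -x/24
||x|| = sqrt(38) = 6.1644
||T_24 x - x|| = ||x||/24 = 6.1644/24 = 0.2569

0.2569


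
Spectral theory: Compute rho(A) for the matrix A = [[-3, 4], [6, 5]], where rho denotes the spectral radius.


For a 2x2 matrix, eigenvalues satisfy lambda^2 - (trace)*lambda + det = 0
trace = -3 + 5 = 2
det = -3*5 - 4*6 = -39
discriminant = 2^2 - 4*(-39) = 160
spectral radius = max |eigenvalue| = 7.3246

7.3246


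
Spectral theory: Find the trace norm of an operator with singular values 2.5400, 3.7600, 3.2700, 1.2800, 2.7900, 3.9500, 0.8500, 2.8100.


The nuclear norm is the sum of all singular values.
||T||_1 = 2.5400 + 3.7600 + 3.2700 + 1.2800 + 2.7900 + 3.9500 + 0.8500 + 2.8100
= 21.2500

21.2500


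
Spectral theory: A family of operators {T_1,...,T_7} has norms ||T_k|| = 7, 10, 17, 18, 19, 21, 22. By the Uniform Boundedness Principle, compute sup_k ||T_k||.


By the Uniform Boundedness Principle, the supremum of norms is finite.
sup_k ||T_k|| = max(7, 10, 17, 18, 19, 21, 22) = 22

22


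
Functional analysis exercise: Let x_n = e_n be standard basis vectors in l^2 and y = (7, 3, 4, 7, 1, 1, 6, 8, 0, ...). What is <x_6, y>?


x_6 = e_6 is the standard basis vector with 1 in position 6.
<x_6, y> = y_6 = 1
As n -> infinity, <x_n, y> -> 0, confirming weak convergence of (x_n) to 0.

1


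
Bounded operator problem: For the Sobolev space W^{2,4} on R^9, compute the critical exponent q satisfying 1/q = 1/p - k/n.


Using the Sobolev embedding formula: 1/q = 1/p - k/n
1/q = 1/4 - 2/9 = 1/36
q = 1/(1/36) = 36

36.0000


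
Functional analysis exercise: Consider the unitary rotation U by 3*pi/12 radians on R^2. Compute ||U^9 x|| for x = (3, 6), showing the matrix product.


U is a rotation by theta = 3*pi/12
U^9 = rotation by 9*theta = 27*pi/12 = 3*pi/12 (mod 2*pi)
cos(3*pi/12) = 0.7071, sin(3*pi/12) = 0.7071
U^9 x = (0.7071 * 3 - 0.7071 * 6, 0.7071 * 3 + 0.7071 * 6)
= (-2.1213, 6.3640)
||U^9 x|| = sqrt((-2.1213)^2 + 6.3640^2) = sqrt(45.0000) = 6.7082

6.7082


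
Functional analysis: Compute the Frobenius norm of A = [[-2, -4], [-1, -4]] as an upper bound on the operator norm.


||A||_F^2 = sum a_ij^2
= (-2)^2 + (-4)^2 + (-1)^2 + (-4)^2
= 4 + 16 + 1 + 16 = 37
||A||_F = sqrt(37) = 6.0828

6.0828


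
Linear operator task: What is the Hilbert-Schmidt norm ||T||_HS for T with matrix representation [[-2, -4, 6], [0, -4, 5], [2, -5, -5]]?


The Hilbert-Schmidt norm is sqrt(sum of squares of all entries).
Sum of squares = (-2)^2 + (-4)^2 + 6^2 + 0^2 + (-4)^2 + 5^2 + 2^2 + (-5)^2 + (-5)^2
= 4 + 16 + 36 + 0 + 16 + 25 + 4 + 25 + 25 = 151
||T||_HS = sqrt(151) = 12.2882

12.2882


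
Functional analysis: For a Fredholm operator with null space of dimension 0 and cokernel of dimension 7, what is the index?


The Fredholm index is defined as ind(T) = dim(ker T) - dim(coker T)
= 0 - 7
= -7

-7


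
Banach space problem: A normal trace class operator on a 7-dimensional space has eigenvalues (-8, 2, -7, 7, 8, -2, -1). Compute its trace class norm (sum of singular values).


For a normal operator, singular values equal |eigenvalues|.
Trace norm = sum |lambda_i| = 8 + 2 + 7 + 7 + 8 + 2 + 1
= 35

35


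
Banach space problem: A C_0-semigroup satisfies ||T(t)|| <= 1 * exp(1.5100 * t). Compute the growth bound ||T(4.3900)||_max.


||T(4.3900)|| <= 1 * exp(1.5100 * 4.3900)
= 1 * exp(6.6289)
= 1 * 756.6494
= 756.6494

756.6494


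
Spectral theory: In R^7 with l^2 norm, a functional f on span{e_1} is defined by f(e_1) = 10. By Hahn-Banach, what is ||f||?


The norm of f is given by ||f|| = sup_{||x||=1} |f(x)|.
On span{e_1}, ||e_1|| = 1, so ||f|| = |f(e_1)| / ||e_1||
= |10| / 1 = 10.0000

10.0000


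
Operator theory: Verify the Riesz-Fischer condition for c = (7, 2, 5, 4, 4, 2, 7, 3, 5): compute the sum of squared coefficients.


sum |c_n|^2 = 7^2 + 2^2 + 5^2 + 4^2 + 4^2 + 2^2 + 7^2 + 3^2 + 5^2
= 49 + 4 + 25 + 16 + 16 + 4 + 49 + 9 + 25
= 197

197


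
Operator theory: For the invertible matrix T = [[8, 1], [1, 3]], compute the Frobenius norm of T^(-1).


det(T) = 8*3 - 1*1 = 23
T^(-1) = (1/23) * [[3, -1], [-1, 8]] = [[0.1304, -0.0435], [-0.0435, 0.3478]]
||T^(-1)||_F^2 = 0.1304^2 + (-0.0435)^2 + (-0.0435)^2 + 0.3478^2 = 0.1418
||T^(-1)||_F = sqrt(0.1418) = 0.3765

0.3765


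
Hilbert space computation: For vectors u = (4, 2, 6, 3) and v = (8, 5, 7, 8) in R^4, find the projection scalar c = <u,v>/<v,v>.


Computing <u,v> = 4*8 + 2*5 + 6*7 + 3*8 = 108
Computing <v,v> = 8^2 + 5^2 + 7^2 + 8^2 = 202
Projection coefficient = 108/202 = 0.5347

0.5347


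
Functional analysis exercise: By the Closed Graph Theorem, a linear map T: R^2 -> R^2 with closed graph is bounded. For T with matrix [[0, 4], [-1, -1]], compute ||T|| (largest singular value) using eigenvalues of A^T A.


A^T A = [[1, 1], [1, 17]]
trace(A^T A) = 18, det(A^T A) = 16
discriminant = 18^2 - 4*16 = 260
Largest eigenvalue of A^T A = (trace + sqrt(disc))/2 = 17.0623
||T|| = sqrt(17.0623) = 4.1306

4.1306


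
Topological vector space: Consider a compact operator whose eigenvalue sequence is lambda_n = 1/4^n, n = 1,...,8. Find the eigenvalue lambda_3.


The eigenvalue formula gives lambda_3 = 1/4^3
= 1/64
= 0.0156

0.0156


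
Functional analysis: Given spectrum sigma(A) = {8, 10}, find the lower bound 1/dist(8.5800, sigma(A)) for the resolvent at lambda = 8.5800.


dist(8.5800, {8, 10}) = min(|8.5800 - 8|, |8.5800 - 10|)
= min(0.5800, 1.4200) = 0.5800
Resolvent bound = 1/0.5800 = 1.7241

1.7241


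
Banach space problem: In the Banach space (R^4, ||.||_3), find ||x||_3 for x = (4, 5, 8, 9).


The l^3 norm = (sum |x_i|^3)^(1/3)
Sum of 3th powers = 64 + 125 + 512 + 729 = 1430
||x||_3 = (1430)^(1/3) = 11.2662

11.2662


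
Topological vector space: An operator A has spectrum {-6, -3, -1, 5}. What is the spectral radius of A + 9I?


Spectrum of A + 9I = {3, 6, 8, 14}
Spectral radius = max |lambda| over the shifted spectrum
= max(3, 6, 8, 14) = 14

14


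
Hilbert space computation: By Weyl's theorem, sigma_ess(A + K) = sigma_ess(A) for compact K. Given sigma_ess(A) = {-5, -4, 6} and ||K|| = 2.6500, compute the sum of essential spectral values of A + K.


By Weyl's theorem, the essential spectrum is invariant under compact perturbations.
sigma_ess(A + K) = sigma_ess(A) = {-5, -4, 6}
Sum = -5 + -4 + 6 = -3

-3


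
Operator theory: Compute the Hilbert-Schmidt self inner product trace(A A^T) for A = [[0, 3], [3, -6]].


trace(A * A^T) = sum of squares of all entries
= 0^2 + 3^2 + 3^2 + (-6)^2
= 0 + 9 + 9 + 36
= 54

54


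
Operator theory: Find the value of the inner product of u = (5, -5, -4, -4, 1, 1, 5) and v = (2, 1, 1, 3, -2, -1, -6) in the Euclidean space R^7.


Computing the standard inner product <u, v> = sum u_i * v_i
= 5*2 + -5*1 + -4*1 + -4*3 + 1*-2 + 1*-1 + 5*-6
= 10 + -5 + -4 + -12 + -2 + -1 + -30
= -44

-44


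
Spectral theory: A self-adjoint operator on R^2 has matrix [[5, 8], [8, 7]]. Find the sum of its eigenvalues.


For a self-adjoint (symmetric) matrix, the eigenvalues are real.
The sum of eigenvalues equals the trace of the matrix.
trace = 5 + 7 = 12

12


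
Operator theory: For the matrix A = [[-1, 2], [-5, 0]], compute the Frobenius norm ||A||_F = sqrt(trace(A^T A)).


||A||_F^2 = sum a_ij^2
= (-1)^2 + 2^2 + (-5)^2 + 0^2
= 1 + 4 + 25 + 0 = 30
||A||_F = sqrt(30) = 5.4772

5.4772


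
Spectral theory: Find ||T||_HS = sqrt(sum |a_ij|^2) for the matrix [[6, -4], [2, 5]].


The Hilbert-Schmidt norm is sqrt(sum of squares of all entries).
Sum of squares = 6^2 + (-4)^2 + 2^2 + 5^2
= 36 + 16 + 4 + 25 = 81
||T||_HS = sqrt(81) = 9.0000

9.0000


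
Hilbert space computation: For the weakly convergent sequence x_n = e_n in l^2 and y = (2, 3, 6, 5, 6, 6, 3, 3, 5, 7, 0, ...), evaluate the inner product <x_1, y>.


x_1 = e_1 is the standard basis vector with 1 in position 1.
<x_1, y> = y_1 = 2
As n -> infinity, <x_n, y> -> 0, confirming weak convergence of (x_n) to 0.

2


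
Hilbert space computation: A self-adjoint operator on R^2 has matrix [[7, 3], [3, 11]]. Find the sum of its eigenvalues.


For a self-adjoint (symmetric) matrix, the eigenvalues are real.
The sum of eigenvalues equals the trace of the matrix.
trace = 7 + 11 = 18

18


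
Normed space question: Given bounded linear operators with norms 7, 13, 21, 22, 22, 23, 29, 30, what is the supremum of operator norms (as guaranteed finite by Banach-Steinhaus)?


By the Uniform Boundedness Principle, the supremum of norms is finite.
sup_k ||T_k|| = max(7, 13, 21, 22, 22, 23, 29, 30) = 30

30
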